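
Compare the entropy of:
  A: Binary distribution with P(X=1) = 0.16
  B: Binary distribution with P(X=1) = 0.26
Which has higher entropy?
B

For binary distributions, entropy is maximized at p=0.5 and decreases as p moves toward 0 or 1.

H(A) = H(0.16) = 0.6343 bits
H(B) = H(0.26) = 0.8267 bits

Distribution B (p=0.26) is closer to uniform (p=0.5), so it has higher entropy.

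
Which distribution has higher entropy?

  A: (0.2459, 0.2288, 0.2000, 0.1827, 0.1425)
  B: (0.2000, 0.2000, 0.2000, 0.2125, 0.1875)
B

Both distributions are close to uniform, making this a harder comparison.

H(A) = 2.2976 bits
H(B) = 2.3208 bits

The distribution closer to uniform has higher entropy.
Answer: B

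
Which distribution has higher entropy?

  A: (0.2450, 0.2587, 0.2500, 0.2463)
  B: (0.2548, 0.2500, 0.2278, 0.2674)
A

Both distributions are close to uniform, making this a harder comparison.

H(A) = 1.9997 bits
H(B) = 1.9976 bits

The distribution closer to uniform has higher entropy.
Answer: A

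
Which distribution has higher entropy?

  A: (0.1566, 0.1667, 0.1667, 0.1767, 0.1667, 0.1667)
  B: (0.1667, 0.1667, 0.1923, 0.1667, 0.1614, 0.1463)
A

Both distributions are close to uniform, making this a harder comparison.

H(A) = 2.5841 bits
H(B) = 2.5803 bits

The distribution closer to uniform has higher entropy.
Answer: A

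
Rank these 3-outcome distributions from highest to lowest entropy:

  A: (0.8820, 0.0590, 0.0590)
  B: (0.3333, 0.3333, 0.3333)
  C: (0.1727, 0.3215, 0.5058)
B > C > A

Key insight: Entropy is maximized by uniform distributions and minimized by concentrated distributions.

- Uniform distributions have maximum entropy log₂(3) = 1.5850 bits
- The more "peaked" or concentrated a distribution, the lower its entropy

Entropies:
  H(A) = 0.6416 bits
  H(B) = 1.5850 bits
  H(C) = 1.4613 bits

Ranking: B > C > A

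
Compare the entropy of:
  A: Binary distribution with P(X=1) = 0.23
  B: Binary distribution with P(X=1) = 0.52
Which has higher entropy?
B

For binary distributions, entropy is maximized at p=0.5 and decreases as p moves toward 0 or 1.

H(A) = H(0.23) = 0.7780 bits
H(B) = H(0.52) = 0.9988 bits

Distribution B (p=0.52) is closer to uniform (p=0.5), so it has higher entropy.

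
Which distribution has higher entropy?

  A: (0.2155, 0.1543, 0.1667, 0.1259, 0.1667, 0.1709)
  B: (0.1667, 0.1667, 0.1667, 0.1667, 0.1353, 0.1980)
B

Both distributions are close to uniform, making this a harder comparison.

H(A) = 2.5669 bits
H(B) = 2.5764 bits

The distribution closer to uniform has higher entropy.
Answer: B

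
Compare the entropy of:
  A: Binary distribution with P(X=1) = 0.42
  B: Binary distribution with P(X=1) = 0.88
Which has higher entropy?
A

For binary distributions, entropy is maximized at p=0.5 and decreases as p moves toward 0 or 1.

H(A) = H(0.42) = 0.9815 bits
H(B) = H(0.88) = 0.5294 bits

Distribution A (p=0.42) is closer to uniform (p=0.5), so it has higher entropy.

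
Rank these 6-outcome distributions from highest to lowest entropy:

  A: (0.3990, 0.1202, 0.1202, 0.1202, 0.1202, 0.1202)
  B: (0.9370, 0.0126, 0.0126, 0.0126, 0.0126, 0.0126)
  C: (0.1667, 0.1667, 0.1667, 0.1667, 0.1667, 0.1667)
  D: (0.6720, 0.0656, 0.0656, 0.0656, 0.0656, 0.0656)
C > A > D > B

Key insight: Entropy is maximized by uniform distributions and minimized by concentrated distributions.

Entropies:
  H(A) = 2.3658 bits
  H(B) = 0.4855 bits
  H(C) = 2.5850 bits
  H(D) = 1.6745 bits

Ranking: C > A > D > B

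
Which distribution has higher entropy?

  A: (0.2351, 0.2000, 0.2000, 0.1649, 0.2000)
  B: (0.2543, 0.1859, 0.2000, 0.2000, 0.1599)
A

Both distributions are close to uniform, making this a harder comparison.

H(A) = 2.3130 bits
H(B) = 2.3052 bits

The distribution closer to uniform has higher entropy.
Answer: A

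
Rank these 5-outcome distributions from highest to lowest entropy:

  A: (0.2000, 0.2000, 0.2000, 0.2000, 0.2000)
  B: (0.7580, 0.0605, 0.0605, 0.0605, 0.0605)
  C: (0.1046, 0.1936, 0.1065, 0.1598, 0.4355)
A > C > B

Key insight: Entropy is maximized by uniform distributions and minimized by concentrated distributions.

- Uniform distributions have maximum entropy log₂(5) = 2.3219 bits
- The more "peaked" or concentrated a distribution, the lower its entropy

Entropies:
  H(A) = 2.3219 bits
  H(B) = 1.2824 bits
  H(C) = 2.0885 bits

Ranking: A > C > B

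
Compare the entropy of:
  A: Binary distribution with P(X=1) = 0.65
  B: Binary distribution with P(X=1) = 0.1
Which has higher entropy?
A

For binary distributions, entropy is maximized at p=0.5 and decreases as p moves toward 0 or 1.

H(A) = H(0.65) = 0.9341 bits
H(B) = H(0.1) = 0.4690 bits

Distribution A (p=0.65) is closer to uniform (p=0.5), so it has higher entropy.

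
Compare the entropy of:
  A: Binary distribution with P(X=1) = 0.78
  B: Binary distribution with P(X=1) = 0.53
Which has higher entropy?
B

For binary distributions, entropy is maximized at p=0.5 and decreases as p moves toward 0 or 1.

H(A) = H(0.78) = 0.7602 bits
H(B) = H(0.53) = 0.9974 bits

Distribution B (p=0.53) is closer to uniform (p=0.5), so it has higher entropy.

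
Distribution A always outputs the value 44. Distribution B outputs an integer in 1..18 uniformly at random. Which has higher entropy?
B

A is deterministic, so H(A) = 0. B is uniform over 18 outcomes, so H(B) = log₂(18) = 4.170 bits. Any distribution with genuine randomness has higher entropy than a deterministic one.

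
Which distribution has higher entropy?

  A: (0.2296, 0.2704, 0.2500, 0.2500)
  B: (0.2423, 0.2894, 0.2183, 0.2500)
A

Both distributions are close to uniform, making this a harder comparison.

H(A) = 1.9976 bits
H(B) = 1.9925 bits

The distribution closer to uniform has higher entropy.
Answer: A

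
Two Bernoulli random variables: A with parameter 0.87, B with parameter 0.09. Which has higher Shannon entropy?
A

For binary distributions, entropy is maximized at p=0.5 and decreases as p moves toward 0 or 1.

H(A) = H(0.87) = 0.5574 bits
H(B) = H(0.09) = 0.4365 bits

Distribution A (p=0.87) is closer to uniform (p=0.5), so it has higher entropy.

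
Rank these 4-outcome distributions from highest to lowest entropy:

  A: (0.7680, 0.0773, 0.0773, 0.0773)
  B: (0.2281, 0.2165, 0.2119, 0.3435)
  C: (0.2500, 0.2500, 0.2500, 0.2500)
C > B > A

Key insight: Entropy is maximized by uniform distributions and minimized by concentrated distributions.

- Uniform distributions have maximum entropy log₂(4) = 2.0000 bits
- The more "peaked" or concentrated a distribution, the lower its entropy

Entropies:
  H(A) = 1.1492 bits
  H(B) = 1.9682 bits
  H(C) = 2.0000 bits

Ranking: C > B > A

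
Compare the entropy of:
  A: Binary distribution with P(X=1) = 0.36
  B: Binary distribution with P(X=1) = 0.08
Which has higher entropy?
A

For binary distributions, entropy is maximized at p=0.5 and decreases as p moves toward 0 or 1.

H(A) = H(0.36) = 0.9427 bits
H(B) = H(0.08) = 0.4022 bits

Distribution A (p=0.36) is closer to uniform (p=0.5), so it has higher entropy.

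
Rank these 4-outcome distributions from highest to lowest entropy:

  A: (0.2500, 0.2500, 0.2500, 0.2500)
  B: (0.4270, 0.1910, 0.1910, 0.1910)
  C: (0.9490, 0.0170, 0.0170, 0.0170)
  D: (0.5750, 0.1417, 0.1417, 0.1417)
A > B > D > C

Key insight: Entropy is maximized by uniform distributions and minimized by concentrated distributions.

Entropies:
  H(A) = 2.0000 bits
  H(B) = 1.8928 bits
  H(C) = 0.3715 bits
  H(D) = 1.6573 bits

Ranking: A > B > D > C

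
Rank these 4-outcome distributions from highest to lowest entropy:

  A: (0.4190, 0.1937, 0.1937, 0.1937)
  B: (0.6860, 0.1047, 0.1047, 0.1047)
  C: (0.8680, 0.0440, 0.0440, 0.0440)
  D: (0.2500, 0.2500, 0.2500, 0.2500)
D > A > B > C

Key insight: Entropy is maximized by uniform distributions and minimized by concentrated distributions.

Entropies:
  H(A) = 1.9018 bits
  H(B) = 1.3954 bits
  H(C) = 0.7721 bits
  H(D) = 2.0000 bits

Ranking: D > A > B > C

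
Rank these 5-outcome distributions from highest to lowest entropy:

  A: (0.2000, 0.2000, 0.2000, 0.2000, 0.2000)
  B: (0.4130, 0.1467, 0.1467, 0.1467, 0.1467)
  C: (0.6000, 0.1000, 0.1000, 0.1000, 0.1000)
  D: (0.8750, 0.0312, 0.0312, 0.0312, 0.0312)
A > B > C > D

Key insight: Entropy is maximized by uniform distributions and minimized by concentrated distributions.

Entropies:
  H(A) = 2.3219 bits
  H(B) = 2.1520 bits
  H(C) = 1.7710 bits
  H(D) = 0.7936 bits

Ranking: A > B > C > D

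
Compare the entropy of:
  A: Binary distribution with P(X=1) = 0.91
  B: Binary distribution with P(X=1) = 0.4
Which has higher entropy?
B

For binary distributions, entropy is maximized at p=0.5 and decreases as p moves toward 0 or 1.

H(A) = H(0.91) = 0.4365 bits
H(B) = H(0.4) = 0.9710 bits

Distribution B (p=0.4) is closer to uniform (p=0.5), so it has higher entropy.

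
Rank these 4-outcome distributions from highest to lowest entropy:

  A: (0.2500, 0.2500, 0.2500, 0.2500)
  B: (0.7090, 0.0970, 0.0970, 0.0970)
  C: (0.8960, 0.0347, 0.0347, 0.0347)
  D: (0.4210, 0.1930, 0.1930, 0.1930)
A > D > B > C

Key insight: Entropy is maximized by uniform distributions and minimized by concentrated distributions.

Entropies:
  H(A) = 2.0000 bits
  H(B) = 1.3312 bits
  H(C) = 0.6464 bits
  H(D) = 1.8996 bits

Ranking: A > D > B > C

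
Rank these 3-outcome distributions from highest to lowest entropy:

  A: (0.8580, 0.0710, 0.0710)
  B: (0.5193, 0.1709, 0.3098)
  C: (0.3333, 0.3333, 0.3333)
C > B > A

Key insight: Entropy is maximized by uniform distributions and minimized by concentrated distributions.

- Uniform distributions have maximum entropy log₂(3) = 1.5850 bits
- The more "peaked" or concentrated a distribution, the lower its entropy

Entropies:
  H(A) = 0.7315 bits
  H(B) = 1.4503 bits
  H(C) = 1.5850 bits

Ranking: C > B > A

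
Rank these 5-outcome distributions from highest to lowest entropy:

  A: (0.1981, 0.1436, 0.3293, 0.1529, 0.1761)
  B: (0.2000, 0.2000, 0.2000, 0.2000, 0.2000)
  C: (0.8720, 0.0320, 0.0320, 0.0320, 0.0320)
B > A > C

Key insight: Entropy is maximized by uniform distributions and minimized by concentrated distributions.

- Uniform distributions have maximum entropy log₂(5) = 2.3219 bits
- The more "peaked" or concentrated a distribution, the lower its entropy

Entropies:
  H(A) = 2.2479 bits
  H(B) = 2.3219 bits
  H(C) = 0.8079 bits

Ranking: B > A > C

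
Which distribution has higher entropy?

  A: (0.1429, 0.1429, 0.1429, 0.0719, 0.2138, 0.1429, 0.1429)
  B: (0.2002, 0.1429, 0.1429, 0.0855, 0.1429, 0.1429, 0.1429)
B

Both distributions are close to uniform, making this a harder comparison.

H(A) = 2.7542 bits
H(B) = 2.7732 bits

The distribution closer to uniform has higher entropy.
Answer: B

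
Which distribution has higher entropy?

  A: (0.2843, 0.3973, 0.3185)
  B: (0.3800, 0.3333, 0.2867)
B

Both distributions are close to uniform, making this a harder comparison.

H(A) = 1.5707 bits
H(B) = 1.5755 bits

The distribution closer to uniform has higher entropy.
Answer: B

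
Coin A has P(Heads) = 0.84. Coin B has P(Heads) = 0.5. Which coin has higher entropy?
B

For binary distributions, entropy is maximized at p=0.5 and decreases as p moves toward 0 or 1.

H(A) = H(0.84) = 0.6343 bits
H(B) = H(0.5) = 1.0000 bits

Distribution B (p=0.5) is closer to uniform (p=0.5), so it has higher entropy.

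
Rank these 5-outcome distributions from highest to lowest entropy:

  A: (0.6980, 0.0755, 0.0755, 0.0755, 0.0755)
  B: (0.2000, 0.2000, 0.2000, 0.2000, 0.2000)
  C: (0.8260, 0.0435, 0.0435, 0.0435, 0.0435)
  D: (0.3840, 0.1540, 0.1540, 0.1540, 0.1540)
B > D > A > C

Key insight: Entropy is maximized by uniform distributions and minimized by concentrated distributions.

Entropies:
  H(A) = 1.4877 bits
  H(B) = 2.3219 bits
  H(C) = 1.0148 bits
  H(D) = 2.1928 bits

Ranking: B > D > A > C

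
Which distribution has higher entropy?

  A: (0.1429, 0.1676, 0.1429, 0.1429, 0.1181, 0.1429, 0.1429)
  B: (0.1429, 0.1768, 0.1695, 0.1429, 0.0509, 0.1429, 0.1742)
A

Both distributions are close to uniform, making this a harder comparison.

H(A) = 2.8012 bits
H(B) = 2.7371 bits

The distribution closer to uniform has higher entropy.
Answer: A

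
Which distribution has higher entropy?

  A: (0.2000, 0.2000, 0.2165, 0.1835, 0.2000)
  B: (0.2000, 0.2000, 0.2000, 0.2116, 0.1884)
B

Both distributions are close to uniform, making this a harder comparison.

H(A) = 2.3200 bits
H(B) = 2.3210 bits

The distribution closer to uniform has higher entropy.
Answer: B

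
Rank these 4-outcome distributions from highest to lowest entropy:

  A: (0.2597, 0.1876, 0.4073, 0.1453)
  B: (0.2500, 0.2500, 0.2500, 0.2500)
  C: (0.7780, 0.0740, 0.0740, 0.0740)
B > A > C

Key insight: Entropy is maximized by uniform distributions and minimized by concentrated distributions.

- Uniform distributions have maximum entropy log₂(4) = 2.0000 bits
- The more "peaked" or concentrated a distribution, the lower its entropy

Entropies:
  H(A) = 1.8902 bits
  H(B) = 2.0000 bits
  H(C) = 1.1157 bits

Ranking: B > A > C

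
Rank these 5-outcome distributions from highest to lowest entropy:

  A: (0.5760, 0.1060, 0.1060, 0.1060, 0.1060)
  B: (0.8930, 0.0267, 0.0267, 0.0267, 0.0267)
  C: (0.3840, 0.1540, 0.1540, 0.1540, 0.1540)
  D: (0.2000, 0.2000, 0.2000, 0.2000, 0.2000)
D > C > A > B

Key insight: Entropy is maximized by uniform distributions and minimized by concentrated distributions.

Entropies:
  H(A) = 1.8313 bits
  H(B) = 0.7048 bits
  H(C) = 2.1928 bits
  H(D) = 2.3219 bits

Ranking: D > C > A > B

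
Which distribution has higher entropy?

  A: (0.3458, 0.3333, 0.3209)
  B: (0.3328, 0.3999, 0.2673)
A

Both distributions are close to uniform, making this a harder comparison.

H(A) = 1.5843 bits
H(B) = 1.5658 bits

The distribution closer to uniform has higher entropy.
Answer: A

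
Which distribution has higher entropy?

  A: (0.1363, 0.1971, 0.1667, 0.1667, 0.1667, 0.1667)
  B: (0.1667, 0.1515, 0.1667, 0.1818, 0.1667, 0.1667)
B

Both distributions are close to uniform, making this a harder comparison.

H(A) = 2.5769 bits
H(B) = 2.5830 bits

The distribution closer to uniform has higher entropy.
Answer: B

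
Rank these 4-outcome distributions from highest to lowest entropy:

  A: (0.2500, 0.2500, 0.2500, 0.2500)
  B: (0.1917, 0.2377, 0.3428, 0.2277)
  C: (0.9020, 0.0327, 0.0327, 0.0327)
A > B > C

Key insight: Entropy is maximized by uniform distributions and minimized by concentrated distributions.

- Uniform distributions have maximum entropy log₂(4) = 2.0000 bits
- The more "peaked" or concentrated a distribution, the lower its entropy

Entropies:
  H(A) = 2.0000 bits
  H(B) = 1.9652 bits
  H(C) = 0.6179 bits

Ranking: A > B > C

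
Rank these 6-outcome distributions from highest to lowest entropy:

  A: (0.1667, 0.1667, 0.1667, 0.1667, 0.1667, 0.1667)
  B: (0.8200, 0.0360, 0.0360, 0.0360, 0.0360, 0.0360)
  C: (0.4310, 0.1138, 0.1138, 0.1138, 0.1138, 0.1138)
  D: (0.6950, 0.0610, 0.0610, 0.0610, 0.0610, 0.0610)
A > C > D > B

Key insight: Entropy is maximized by uniform distributions and minimized by concentrated distributions.

Entropies:
  H(A) = 2.5850 bits
  H(B) = 1.0980 bits
  H(C) = 2.3074 bits
  H(D) = 1.5955 bits

Ranking: A > C > D > B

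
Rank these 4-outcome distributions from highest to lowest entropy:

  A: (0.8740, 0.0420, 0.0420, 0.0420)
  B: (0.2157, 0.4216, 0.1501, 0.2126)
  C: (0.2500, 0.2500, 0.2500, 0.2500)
C > B > A

Key insight: Entropy is maximized by uniform distributions and minimized by concentrated distributions.

- Uniform distributions have maximum entropy log₂(4) = 2.0000 bits
- The more "peaked" or concentrated a distribution, the lower its entropy

Entropies:
  H(A) = 0.7461 bits
  H(B) = 1.8882 bits
  H(C) = 2.0000 bits

Ranking: C > B > A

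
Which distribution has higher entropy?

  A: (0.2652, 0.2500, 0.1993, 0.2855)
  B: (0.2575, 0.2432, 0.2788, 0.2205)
B

Both distributions are close to uniform, making this a harder comparison.

H(A) = 1.9879 bits
H(B) = 1.9948 bits

The distribution closer to uniform has higher entropy.
Answer: B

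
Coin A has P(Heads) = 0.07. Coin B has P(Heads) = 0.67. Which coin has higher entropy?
B

For binary distributions, entropy is maximized at p=0.5 and decreases as p moves toward 0 or 1.

H(A) = H(0.07) = 0.3659 bits
H(B) = H(0.67) = 0.9149 bits

Distribution B (p=0.67) is closer to uniform (p=0.5), so it has higher entropy.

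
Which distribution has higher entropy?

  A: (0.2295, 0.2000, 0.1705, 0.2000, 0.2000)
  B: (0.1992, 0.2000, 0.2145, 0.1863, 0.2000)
B

Both distributions are close to uniform, making this a harder comparison.

H(A) = 2.3156 bits
H(B) = 2.3205 bits

The distribution closer to uniform has higher entropy.
Answer: B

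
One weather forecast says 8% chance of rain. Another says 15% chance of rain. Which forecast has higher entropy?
15% forecast

Treat each forecast as a Bernoulli distribution. Binary entropy is maximized at p=0.5 and falls off symmetrically toward 0 or 1. The 15% forecast is closer to 50%, so it is more uncertain. H(8%) ≈ 0.402 bits, H(15%) ≈ 0.610 bits.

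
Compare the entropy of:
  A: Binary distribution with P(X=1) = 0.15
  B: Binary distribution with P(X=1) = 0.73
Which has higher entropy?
B

For binary distributions, entropy is maximized at p=0.5 and decreases as p moves toward 0 or 1.

H(A) = H(0.15) = 0.6098 bits
H(B) = H(0.73) = 0.8415 bits

Distribution B (p=0.73) is closer to uniform (p=0.5), so it has higher entropy.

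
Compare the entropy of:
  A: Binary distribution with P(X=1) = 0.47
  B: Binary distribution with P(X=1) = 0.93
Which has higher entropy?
A

For binary distributions, entropy is maximized at p=0.5 and decreases as p moves toward 0 or 1.

H(A) = H(0.47) = 0.9974 bits
H(B) = H(0.93) = 0.3659 bits

Distribution A (p=0.47) is closer to uniform (p=0.5), so it has higher entropy.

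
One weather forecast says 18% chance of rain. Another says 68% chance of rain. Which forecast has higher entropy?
68% forecast

Treat each forecast as a Bernoulli distribution. Binary entropy is maximized at p=0.5 and falls off symmetrically toward 0 or 1. The 68% forecast is closer to 50%, so it is more uncertain. H(18%) ≈ 0.680 bits, H(68%) ≈ 0.904 bits.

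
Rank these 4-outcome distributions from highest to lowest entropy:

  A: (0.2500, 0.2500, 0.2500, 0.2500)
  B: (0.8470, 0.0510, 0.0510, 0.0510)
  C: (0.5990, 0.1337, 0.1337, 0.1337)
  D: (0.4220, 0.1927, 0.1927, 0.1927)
A > D > C > B

Key insight: Entropy is maximized by uniform distributions and minimized by concentrated distributions.

Entropies:
  H(A) = 2.0000 bits
  H(B) = 0.8598 bits
  H(C) = 1.6071 bits
  H(D) = 1.8985 bits

Ranking: A > D > C > B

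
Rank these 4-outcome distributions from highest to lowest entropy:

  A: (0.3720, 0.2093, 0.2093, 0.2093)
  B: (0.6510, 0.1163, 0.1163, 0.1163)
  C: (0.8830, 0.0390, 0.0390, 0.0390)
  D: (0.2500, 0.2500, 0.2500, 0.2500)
D > A > B > C

Key insight: Entropy is maximized by uniform distributions and minimized by concentrated distributions.

Entropies:
  H(A) = 1.9476 bits
  H(B) = 1.4863 bits
  H(C) = 0.7061 bits
  H(D) = 2.0000 bits

Ranking: D > A > B > C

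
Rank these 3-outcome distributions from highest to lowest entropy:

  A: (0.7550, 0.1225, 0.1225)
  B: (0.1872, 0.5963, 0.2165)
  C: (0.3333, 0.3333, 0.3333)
C > B > A

Key insight: Entropy is maximized by uniform distributions and minimized by concentrated distributions.

- Uniform distributions have maximum entropy log₂(3) = 1.5850 bits
- The more "peaked" or concentrated a distribution, the lower its entropy

Entropies:
  H(A) = 1.0483 bits
  H(B) = 1.3752 bits
  H(C) = 1.5850 bits

Ranking: C > B > A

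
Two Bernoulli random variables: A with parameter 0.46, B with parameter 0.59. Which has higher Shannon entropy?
A

For binary distributions, entropy is maximized at p=0.5 and decreases as p moves toward 0 or 1.

H(A) = H(0.46) = 0.9954 bits
H(B) = H(0.59) = 0.9765 bits

Distribution A (p=0.46) is closer to uniform (p=0.5), so it has higher entropy.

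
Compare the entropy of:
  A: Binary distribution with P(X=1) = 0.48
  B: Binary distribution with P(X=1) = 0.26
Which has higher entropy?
A

For binary distributions, entropy is maximized at p=0.5 and decreases as p moves toward 0 or 1.

H(A) = H(0.48) = 0.9988 bits
H(B) = H(0.26) = 0.8267 bits

Distribution A (p=0.48) is closer to uniform (p=0.5), so it has higher entropy.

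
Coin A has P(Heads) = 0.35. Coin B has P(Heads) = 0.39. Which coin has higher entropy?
B

For binary distributions, entropy is maximized at p=0.5 and decreases as p moves toward 0 or 1.

H(A) = H(0.35) = 0.9341 bits
H(B) = H(0.39) = 0.9648 bits

Distribution B (p=0.39) is closer to uniform (p=0.5), so it has higher entropy.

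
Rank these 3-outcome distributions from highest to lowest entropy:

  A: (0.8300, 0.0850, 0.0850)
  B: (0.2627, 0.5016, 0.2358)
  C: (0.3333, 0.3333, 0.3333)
C > B > A

Key insight: Entropy is maximized by uniform distributions and minimized by concentrated distributions.

- Uniform distributions have maximum entropy log₂(3) = 1.5850 bits
- The more "peaked" or concentrated a distribution, the lower its entropy

Entropies:
  H(A) = 0.8277 bits
  H(B) = 1.4974 bits
  H(C) = 1.5850 bits

Ranking: C > B > A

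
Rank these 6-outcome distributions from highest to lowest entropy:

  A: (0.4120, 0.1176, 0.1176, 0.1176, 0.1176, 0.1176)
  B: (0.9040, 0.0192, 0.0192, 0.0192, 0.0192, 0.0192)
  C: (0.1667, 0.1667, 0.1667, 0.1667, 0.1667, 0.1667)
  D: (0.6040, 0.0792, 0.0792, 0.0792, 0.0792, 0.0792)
C > A > D > B

Key insight: Entropy is maximized by uniform distributions and minimized by concentrated distributions.

Entropies:
  H(A) = 2.3428 bits
  H(B) = 0.6791 bits
  H(C) = 2.5850 bits
  H(D) = 1.8880 bits

Ranking: C > A > D > B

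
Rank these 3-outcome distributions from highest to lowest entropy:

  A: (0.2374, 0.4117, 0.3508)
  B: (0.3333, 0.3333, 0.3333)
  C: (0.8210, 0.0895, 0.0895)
B > A > C

Key insight: Entropy is maximized by uniform distributions and minimized by concentrated distributions.

- Uniform distributions have maximum entropy log₂(3) = 1.5850 bits
- The more "peaked" or concentrated a distribution, the lower its entropy

Entropies:
  H(A) = 1.5498 bits
  H(B) = 1.5850 bits
  H(C) = 0.8569 bits

Ranking: B > A > C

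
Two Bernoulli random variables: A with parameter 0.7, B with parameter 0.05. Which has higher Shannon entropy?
A

For binary distributions, entropy is maximized at p=0.5 and decreases as p moves toward 0 or 1.

H(A) = H(0.7) = 0.8813 bits
H(B) = H(0.05) = 0.2864 bits

Distribution A (p=0.7) is closer to uniform (p=0.5), so it has higher entropy.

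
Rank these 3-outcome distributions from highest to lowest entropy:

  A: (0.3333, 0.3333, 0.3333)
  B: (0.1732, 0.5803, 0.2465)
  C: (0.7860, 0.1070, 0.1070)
A > B > C

Key insight: Entropy is maximized by uniform distributions and minimized by concentrated distributions.

- Uniform distributions have maximum entropy log₂(3) = 1.5850 bits
- The more "peaked" or concentrated a distribution, the lower its entropy

Entropies:
  H(A) = 1.5850 bits
  H(B) = 1.3917 bits
  H(C) = 0.9631 bits

Ranking: A > B > C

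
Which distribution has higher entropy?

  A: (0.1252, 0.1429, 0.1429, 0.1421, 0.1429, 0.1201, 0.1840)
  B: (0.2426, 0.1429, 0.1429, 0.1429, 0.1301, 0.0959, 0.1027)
A

Both distributions are close to uniform, making this a harder comparison.

H(A) = 2.7951 bits
H(B) = 2.7434 bits

The distribution closer to uniform has higher entropy.
Answer: A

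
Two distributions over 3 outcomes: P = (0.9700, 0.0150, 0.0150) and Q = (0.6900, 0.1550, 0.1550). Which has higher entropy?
Q

P is highly concentrated on one outcome (97%), making it nearly deterministic. Q spreads its mass more evenly (max 69%). The more spread-out distribution has higher entropy: H(P) ≈ 0.224 bits, H(Q) ≈ 1.203 bits.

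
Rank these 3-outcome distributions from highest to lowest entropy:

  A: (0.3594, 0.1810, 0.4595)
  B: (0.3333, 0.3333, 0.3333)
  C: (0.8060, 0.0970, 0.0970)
B > A > C

Key insight: Entropy is maximized by uniform distributions and minimized by concentrated distributions.

- Uniform distributions have maximum entropy log₂(3) = 1.5850 bits
- The more "peaked" or concentrated a distribution, the lower its entropy

Entropies:
  H(A) = 1.4924 bits
  H(B) = 1.5850 bits
  H(C) = 0.9038 bits

Ranking: B > A > C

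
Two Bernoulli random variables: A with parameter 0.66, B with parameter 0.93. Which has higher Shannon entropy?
A

For binary distributions, entropy is maximized at p=0.5 and decreases as p moves toward 0 or 1.

H(A) = H(0.66) = 0.9248 bits
H(B) = H(0.93) = 0.3659 bits

Distribution A (p=0.66) is closer to uniform (p=0.5), so it has higher entropy.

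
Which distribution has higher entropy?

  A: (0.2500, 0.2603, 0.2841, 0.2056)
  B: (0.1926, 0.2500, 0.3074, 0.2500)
A

Both distributions are close to uniform, making this a harder comparison.

H(A) = 1.9904 bits
H(B) = 1.9808 bits

The distribution closer to uniform has higher entropy.
Answer: A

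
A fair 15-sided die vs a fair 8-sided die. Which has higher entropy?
15-sided die

Both are uniform distributions; for uniform over n outcomes, H = log₂(n). H(15-sided) = log₂(15) = 3.907 bits and H(8-sided) = log₂(8) = 3.000 bits. More outcomes in a uniform distribution means higher entropy.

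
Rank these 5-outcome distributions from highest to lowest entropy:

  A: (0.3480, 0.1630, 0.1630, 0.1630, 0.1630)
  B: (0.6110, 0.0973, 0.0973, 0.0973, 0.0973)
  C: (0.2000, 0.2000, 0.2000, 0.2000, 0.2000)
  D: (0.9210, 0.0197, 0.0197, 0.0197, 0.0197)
C > A > B > D

Key insight: Entropy is maximized by uniform distributions and minimized by concentrated distributions.

Entropies:
  H(A) = 2.2363 bits
  H(B) = 1.7422 bits
  H(C) = 2.3219 bits
  H(D) = 0.5566 bits

Ranking: C > A > B > D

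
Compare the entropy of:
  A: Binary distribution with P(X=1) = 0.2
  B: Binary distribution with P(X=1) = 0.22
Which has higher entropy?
B

For binary distributions, entropy is maximized at p=0.5 and decreases as p moves toward 0 or 1.

H(A) = H(0.2) = 0.7219 bits
H(B) = H(0.22) = 0.7602 bits

Distribution B (p=0.22) is closer to uniform (p=0.5), so it has higher entropy.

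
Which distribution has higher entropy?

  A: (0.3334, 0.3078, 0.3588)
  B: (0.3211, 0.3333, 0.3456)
B

Both distributions are close to uniform, making this a harder comparison.

H(A) = 1.5821 bits
H(B) = 1.5843 bits

The distribution closer to uniform has higher entropy.
Answer: B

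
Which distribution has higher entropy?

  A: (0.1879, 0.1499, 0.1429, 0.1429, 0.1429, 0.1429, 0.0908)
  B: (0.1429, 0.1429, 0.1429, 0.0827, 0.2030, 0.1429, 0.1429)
A

Both distributions are close to uniform, making this a harder comparison.

H(A) = 2.7820 bits
H(B) = 2.7697 bits

The distribution closer to uniform has higher entropy.
Answer: A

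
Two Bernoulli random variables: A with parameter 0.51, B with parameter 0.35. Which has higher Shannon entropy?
A

For binary distributions, entropy is maximized at p=0.5 and decreases as p moves toward 0 or 1.

H(A) = H(0.51) = 0.9997 bits
H(B) = H(0.35) = 0.9341 bits

Distribution A (p=0.51) is closer to uniform (p=0.5), so it has higher entropy.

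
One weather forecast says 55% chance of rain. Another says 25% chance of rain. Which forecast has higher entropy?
55% forecast

Treat each forecast as a Bernoulli distribution. Binary entropy is maximized at p=0.5 and falls off symmetrically toward 0 or 1. The 55% forecast is closer to 50%, so it is more uncertain. H(55%) ≈ 0.993 bits, H(25%) ≈ 0.811 bits.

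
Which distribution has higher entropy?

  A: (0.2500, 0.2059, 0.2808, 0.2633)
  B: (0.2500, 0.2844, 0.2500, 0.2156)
B

Both distributions are close to uniform, making this a harder comparison.

H(A) = 1.9909 bits
H(B) = 1.9932 bits

The distribution closer to uniform has higher entropy.
Answer: B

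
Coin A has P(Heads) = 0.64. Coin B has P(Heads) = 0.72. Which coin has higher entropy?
A

For binary distributions, entropy is maximized at p=0.5 and decreases as p moves toward 0 or 1.

H(A) = H(0.64) = 0.9427 bits
H(B) = H(0.72) = 0.8555 bits

Distribution A (p=0.64) is closer to uniform (p=0.5), so it has higher entropy.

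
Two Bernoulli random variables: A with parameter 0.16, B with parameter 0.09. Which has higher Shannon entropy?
A

For binary distributions, entropy is maximized at p=0.5 and decreases as p moves toward 0 or 1.

H(A) = H(0.16) = 0.6343 bits
H(B) = H(0.09) = 0.4365 bits

Distribution A (p=0.16) is closer to uniform (p=0.5), so it has higher entropy.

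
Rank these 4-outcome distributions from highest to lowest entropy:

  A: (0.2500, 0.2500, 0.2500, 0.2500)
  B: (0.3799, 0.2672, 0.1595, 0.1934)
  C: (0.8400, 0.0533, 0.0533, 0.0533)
A > B > C

Key insight: Entropy is maximized by uniform distributions and minimized by concentrated distributions.

- Uniform distributions have maximum entropy log₂(4) = 2.0000 bits
- The more "peaked" or concentrated a distribution, the lower its entropy

Entropies:
  H(A) = 2.0000 bits
  H(B) = 1.9200 bits
  H(C) = 0.8879 bits

Ranking: A > B > C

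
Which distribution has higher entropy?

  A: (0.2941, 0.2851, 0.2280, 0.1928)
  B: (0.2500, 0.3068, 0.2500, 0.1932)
B

Both distributions are close to uniform, making this a harder comparison.

H(A) = 1.9796 bits
H(B) = 1.9812 bits

The distribution closer to uniform has higher entropy.
Answer: B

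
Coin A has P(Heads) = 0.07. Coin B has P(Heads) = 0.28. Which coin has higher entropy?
B

For binary distributions, entropy is maximized at p=0.5 and decreases as p moves toward 0 or 1.

H(A) = H(0.07) = 0.3659 bits
H(B) = H(0.28) = 0.8555 bits

Distribution B (p=0.28) is closer to uniform (p=0.5), so it has higher entropy.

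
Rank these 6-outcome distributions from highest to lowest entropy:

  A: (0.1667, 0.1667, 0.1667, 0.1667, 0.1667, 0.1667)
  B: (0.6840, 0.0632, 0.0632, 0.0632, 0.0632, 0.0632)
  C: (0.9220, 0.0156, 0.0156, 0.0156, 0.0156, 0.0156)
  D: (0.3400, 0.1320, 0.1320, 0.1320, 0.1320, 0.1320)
A > D > B > C

Key insight: Entropy is maximized by uniform distributions and minimized by concentrated distributions.

Entropies:
  H(A) = 2.5850 bits
  H(B) = 1.6337 bits
  H(C) = 0.5762 bits
  H(D) = 2.4573 bits

Ranking: A > D > B > C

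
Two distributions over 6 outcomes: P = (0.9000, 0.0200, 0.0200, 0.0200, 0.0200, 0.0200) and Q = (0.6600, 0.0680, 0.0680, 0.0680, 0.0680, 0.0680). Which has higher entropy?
Q

P is highly concentrated on one outcome (90%), making it nearly deterministic. Q spreads its mass more evenly (max 66%). The more spread-out distribution has higher entropy: H(P) ≈ 0.701 bits, H(Q) ≈ 1.714 bits.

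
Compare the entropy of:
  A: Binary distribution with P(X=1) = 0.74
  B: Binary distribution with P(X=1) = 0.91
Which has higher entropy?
A

For binary distributions, entropy is maximized at p=0.5 and decreases as p moves toward 0 or 1.

H(A) = H(0.74) = 0.8267 bits
H(B) = H(0.91) = 0.4365 bits

Distribution A (p=0.74) is closer to uniform (p=0.5), so it has higher entropy.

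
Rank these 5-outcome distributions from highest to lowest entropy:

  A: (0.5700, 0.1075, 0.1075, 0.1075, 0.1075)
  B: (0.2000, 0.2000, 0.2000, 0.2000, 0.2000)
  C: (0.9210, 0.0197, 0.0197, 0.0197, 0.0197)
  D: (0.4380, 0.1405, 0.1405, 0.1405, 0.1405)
B > D > A > C

Key insight: Entropy is maximized by uniform distributions and minimized by concentrated distributions.

Entropies:
  H(A) = 1.8458 bits
  H(B) = 2.3219 bits
  H(C) = 0.5566 bits
  H(D) = 2.1129 bits

Ranking: B > D > A > C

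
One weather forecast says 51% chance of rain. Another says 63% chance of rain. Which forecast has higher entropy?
51% forecast

Treat each forecast as a Bernoulli distribution. Binary entropy is maximized at p=0.5 and falls off symmetrically toward 0 or 1. The 51% forecast is closer to 50%, so it is more uncertain. H(51%) ≈ 1.000 bits, H(63%) ≈ 0.951 bits.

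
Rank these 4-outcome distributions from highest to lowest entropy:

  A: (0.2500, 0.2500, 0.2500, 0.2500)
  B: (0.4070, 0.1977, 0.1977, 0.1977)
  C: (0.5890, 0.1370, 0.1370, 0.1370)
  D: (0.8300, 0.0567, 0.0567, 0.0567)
A > B > C > D

Key insight: Entropy is maximized by uniform distributions and minimized by concentrated distributions.

Entropies:
  H(A) = 2.0000 bits
  H(B) = 1.9148 bits
  H(C) = 1.6284 bits
  H(D) = 0.9271 bits

Ranking: A > B > C > D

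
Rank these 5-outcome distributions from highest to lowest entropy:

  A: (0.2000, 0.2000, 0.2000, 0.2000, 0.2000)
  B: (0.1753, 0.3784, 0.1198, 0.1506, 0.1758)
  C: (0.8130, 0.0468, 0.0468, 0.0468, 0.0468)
A > B > C

Key insight: Entropy is maximized by uniform distributions and minimized by concentrated distributions.

- Uniform distributions have maximum entropy log₂(5) = 2.3219 bits
- The more "peaked" or concentrated a distribution, the lower its entropy

Entropies:
  H(A) = 2.3219 bits
  H(B) = 2.1900 bits
  H(C) = 1.0692 bits

Ranking: A > B > C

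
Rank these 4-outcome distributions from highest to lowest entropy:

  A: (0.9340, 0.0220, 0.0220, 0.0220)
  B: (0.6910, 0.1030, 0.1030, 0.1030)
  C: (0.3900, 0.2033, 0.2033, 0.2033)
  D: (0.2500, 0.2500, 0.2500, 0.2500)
D > C > B > A

Key insight: Entropy is maximized by uniform distributions and minimized by concentrated distributions.

Entropies:
  H(A) = 0.4554 bits
  H(B) = 1.3818 bits
  H(C) = 1.9316 bits
  H(D) = 2.0000 bits

Ranking: D > C > B > A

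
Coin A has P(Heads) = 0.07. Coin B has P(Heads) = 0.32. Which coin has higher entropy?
B

For binary distributions, entropy is maximized at p=0.5 and decreases as p moves toward 0 or 1.

H(A) = H(0.07) = 0.3659 bits
H(B) = H(0.32) = 0.9044 bits

Distribution B (p=0.32) is closer to uniform (p=0.5), so it has higher entropy.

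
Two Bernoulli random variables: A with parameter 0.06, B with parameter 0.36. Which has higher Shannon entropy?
B

For binary distributions, entropy is maximized at p=0.5 and decreases as p moves toward 0 or 1.

H(A) = H(0.06) = 0.3274 bits
H(B) = H(0.36) = 0.9427 bits

Distribution B (p=0.36) is closer to uniform (p=0.5), so it has higher entropy.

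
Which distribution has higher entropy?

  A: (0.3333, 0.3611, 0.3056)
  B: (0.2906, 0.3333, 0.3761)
A

Both distributions are close to uniform, making this a harder comparison.

H(A) = 1.5816 bits
H(B) = 1.5770 bits

The distribution closer to uniform has higher entropy.
Answer: A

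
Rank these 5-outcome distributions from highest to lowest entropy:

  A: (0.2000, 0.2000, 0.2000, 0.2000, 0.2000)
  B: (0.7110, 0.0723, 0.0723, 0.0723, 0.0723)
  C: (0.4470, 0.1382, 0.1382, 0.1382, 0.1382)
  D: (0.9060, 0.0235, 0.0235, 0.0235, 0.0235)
A > C > B > D

Key insight: Entropy is maximized by uniform distributions and minimized by concentrated distributions.

Entropies:
  H(A) = 2.3219 bits
  H(B) = 1.4454 bits
  H(C) = 2.0979 bits
  H(D) = 0.6377 bits

Ranking: A > C > B > D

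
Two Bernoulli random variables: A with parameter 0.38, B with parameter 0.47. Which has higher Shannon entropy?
B

For binary distributions, entropy is maximized at p=0.5 and decreases as p moves toward 0 or 1.

H(A) = H(0.38) = 0.9580 bits
H(B) = H(0.47) = 0.9974 bits

Distribution B (p=0.47) is closer to uniform (p=0.5), so it has higher entropy.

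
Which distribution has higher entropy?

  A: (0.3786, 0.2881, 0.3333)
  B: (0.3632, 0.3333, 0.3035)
B

Both distributions are close to uniform, making this a harder comparison.

H(A) = 1.5761 bits
H(B) = 1.5811 bits

The distribution closer to uniform has higher entropy.
Answer: B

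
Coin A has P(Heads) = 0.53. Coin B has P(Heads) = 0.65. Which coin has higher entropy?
A

For binary distributions, entropy is maximized at p=0.5 and decreases as p moves toward 0 or 1.

H(A) = H(0.53) = 0.9974 bits
H(B) = H(0.65) = 0.9341 bits

Distribution A (p=0.53) is closer to uniform (p=0.5), so it has higher entropy.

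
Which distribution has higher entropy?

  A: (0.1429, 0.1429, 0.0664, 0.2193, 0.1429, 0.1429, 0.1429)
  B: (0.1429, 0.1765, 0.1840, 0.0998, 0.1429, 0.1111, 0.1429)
B

Both distributions are close to uniform, making this a harder comparison.

H(A) = 2.7452 bits
H(B) = 2.7782 bits

The distribution closer to uniform has higher entropy.
Answer: B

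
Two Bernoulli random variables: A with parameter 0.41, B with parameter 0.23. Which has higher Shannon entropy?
A

For binary distributions, entropy is maximized at p=0.5 and decreases as p moves toward 0 or 1.

H(A) = H(0.41) = 0.9765 bits
H(B) = H(0.23) = 0.7780 bits

Distribution A (p=0.41) is closer to uniform (p=0.5), so it has higher entropy.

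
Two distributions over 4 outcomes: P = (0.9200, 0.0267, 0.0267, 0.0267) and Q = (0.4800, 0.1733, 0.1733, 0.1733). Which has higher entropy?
Q

P is highly concentrated on one outcome (92%), making it nearly deterministic. Q spreads its mass more evenly (max 48%). The more spread-out distribution has higher entropy: H(P) ≈ 0.529 bits, H(Q) ≈ 1.823 bits.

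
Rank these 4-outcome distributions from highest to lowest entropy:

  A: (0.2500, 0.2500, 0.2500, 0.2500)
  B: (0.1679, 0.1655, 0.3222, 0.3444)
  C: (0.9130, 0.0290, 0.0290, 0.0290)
A > B > C

Key insight: Entropy is maximized by uniform distributions and minimized by concentrated distributions.

- Uniform distributions have maximum entropy log₂(4) = 2.0000 bits
- The more "peaked" or concentrated a distribution, the lower its entropy

Entropies:
  H(A) = 2.0000 bits
  H(B) = 1.9178 bits
  H(C) = 0.5643 bits

Ranking: A > B > C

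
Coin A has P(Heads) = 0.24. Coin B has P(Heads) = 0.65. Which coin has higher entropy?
B

For binary distributions, entropy is maximized at p=0.5 and decreases as p moves toward 0 or 1.

H(A) = H(0.24) = 0.7950 bits
H(B) = H(0.65) = 0.9341 bits

Distribution B (p=0.65) is closer to uniform (p=0.5), so it has higher entropy.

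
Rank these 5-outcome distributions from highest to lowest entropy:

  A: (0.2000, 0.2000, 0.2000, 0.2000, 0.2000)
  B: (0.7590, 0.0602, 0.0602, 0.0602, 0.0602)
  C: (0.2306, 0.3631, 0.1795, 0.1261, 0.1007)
A > C > B

Key insight: Entropy is maximized by uniform distributions and minimized by concentrated distributions.

- Uniform distributions have maximum entropy log₂(5) = 2.3219 bits
- The more "peaked" or concentrated a distribution, the lower its entropy

Entropies:
  H(A) = 2.3219 bits
  H(B) = 1.2787 bits
  H(C) = 2.1737 bits

Ranking: A > C > B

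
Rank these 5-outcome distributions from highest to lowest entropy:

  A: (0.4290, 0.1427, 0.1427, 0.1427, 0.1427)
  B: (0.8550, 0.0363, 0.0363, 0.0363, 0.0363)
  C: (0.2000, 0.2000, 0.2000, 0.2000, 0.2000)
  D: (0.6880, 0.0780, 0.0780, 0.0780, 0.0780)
C > A > D > B

Key insight: Entropy is maximized by uniform distributions and minimized by concentrated distributions.

Entropies:
  H(A) = 2.1274 bits
  H(B) = 0.8872 bits
  H(C) = 2.3219 bits
  H(D) = 1.5195 bits

Ranking: C > A > D > B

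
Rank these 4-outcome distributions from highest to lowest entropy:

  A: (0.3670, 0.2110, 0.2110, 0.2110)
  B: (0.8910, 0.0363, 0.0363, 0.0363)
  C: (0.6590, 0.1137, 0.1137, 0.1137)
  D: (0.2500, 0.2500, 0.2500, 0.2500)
D > A > C > B

Key insight: Entropy is maximized by uniform distributions and minimized by concentrated distributions.

Entropies:
  H(A) = 1.9516 bits
  H(B) = 0.6697 bits
  H(C) = 1.4662 bits
  H(D) = 2.0000 bits

Ranking: D > A > C > B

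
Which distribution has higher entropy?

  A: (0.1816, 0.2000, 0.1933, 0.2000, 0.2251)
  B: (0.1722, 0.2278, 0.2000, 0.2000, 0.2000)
A

Both distributions are close to uniform, making this a harder comparison.

H(A) = 2.3183 bits
H(B) = 2.3163 bits

The distribution closer to uniform has higher entropy.
Answer: A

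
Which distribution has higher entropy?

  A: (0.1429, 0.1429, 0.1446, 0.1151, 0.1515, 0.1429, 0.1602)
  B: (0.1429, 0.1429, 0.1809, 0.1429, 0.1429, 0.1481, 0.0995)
A

Both distributions are close to uniform, making this a harder comparison.

H(A) = 2.8013 bits
H(B) = 2.7898 bits

The distribution closer to uniform has higher entropy.
Answer: A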